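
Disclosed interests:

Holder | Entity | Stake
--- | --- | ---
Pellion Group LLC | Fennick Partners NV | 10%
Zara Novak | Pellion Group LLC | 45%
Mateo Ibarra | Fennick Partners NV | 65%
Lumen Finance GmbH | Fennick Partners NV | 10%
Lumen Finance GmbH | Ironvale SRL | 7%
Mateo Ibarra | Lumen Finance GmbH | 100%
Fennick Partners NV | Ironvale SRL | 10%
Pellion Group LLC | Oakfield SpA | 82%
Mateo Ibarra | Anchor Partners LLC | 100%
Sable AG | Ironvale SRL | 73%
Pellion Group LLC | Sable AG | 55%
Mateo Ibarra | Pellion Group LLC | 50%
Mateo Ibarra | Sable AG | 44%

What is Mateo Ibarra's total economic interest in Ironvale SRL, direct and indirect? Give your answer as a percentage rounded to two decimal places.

67.20%

Mateo reaches Ironvale along 6 paths.
Via Lumen: 100% × 7% = 7%.
Via Sable: 44% × 73% = 32.12%.
Via Pellion → Sable: 50% × 55% × 73% = 20.075%.
Via Pellion → Fennick: 50% × 10% × 10% = 0.5%.
Via Fennick: 65% × 10% = 6.5%.
Via Lumen → Fennick: 100% × 10% × 10% = 1%.
Total: 7% + 32.12% + 20.075% + 0.5% + 6.5% + 1% = 67.195%.
Rounded: 67.20%.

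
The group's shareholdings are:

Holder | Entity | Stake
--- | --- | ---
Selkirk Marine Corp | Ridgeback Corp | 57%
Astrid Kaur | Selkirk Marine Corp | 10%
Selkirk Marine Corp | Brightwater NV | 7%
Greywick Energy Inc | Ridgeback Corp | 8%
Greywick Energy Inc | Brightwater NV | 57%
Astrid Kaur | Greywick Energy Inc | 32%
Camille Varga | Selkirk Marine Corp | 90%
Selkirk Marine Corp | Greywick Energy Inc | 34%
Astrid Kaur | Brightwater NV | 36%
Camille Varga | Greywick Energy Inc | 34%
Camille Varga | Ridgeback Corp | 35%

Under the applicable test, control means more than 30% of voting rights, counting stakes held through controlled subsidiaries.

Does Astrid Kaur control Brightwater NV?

Astrid holds 32% of Greywick, so Astrid controls Greywick.
Greywick and Astrid together hold 57% + 36% = 93% of Brightwater, so Astrid controls Brightwater.

Yes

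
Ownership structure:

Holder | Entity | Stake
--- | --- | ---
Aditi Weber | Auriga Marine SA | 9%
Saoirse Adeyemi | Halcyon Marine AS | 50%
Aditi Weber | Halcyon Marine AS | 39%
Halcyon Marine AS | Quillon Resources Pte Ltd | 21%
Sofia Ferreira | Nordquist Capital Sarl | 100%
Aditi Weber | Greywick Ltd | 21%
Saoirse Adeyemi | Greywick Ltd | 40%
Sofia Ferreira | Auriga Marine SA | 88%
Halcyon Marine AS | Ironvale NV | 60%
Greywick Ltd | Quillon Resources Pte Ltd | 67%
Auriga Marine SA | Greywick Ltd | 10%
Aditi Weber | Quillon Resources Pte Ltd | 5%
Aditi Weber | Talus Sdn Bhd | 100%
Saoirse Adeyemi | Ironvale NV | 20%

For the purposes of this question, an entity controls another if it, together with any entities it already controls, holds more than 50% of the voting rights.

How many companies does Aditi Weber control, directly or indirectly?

Aditi holds 100% of Talus, so Aditi controls Talus.
No other company's threshold is met.
Aditi controls 1 company.

1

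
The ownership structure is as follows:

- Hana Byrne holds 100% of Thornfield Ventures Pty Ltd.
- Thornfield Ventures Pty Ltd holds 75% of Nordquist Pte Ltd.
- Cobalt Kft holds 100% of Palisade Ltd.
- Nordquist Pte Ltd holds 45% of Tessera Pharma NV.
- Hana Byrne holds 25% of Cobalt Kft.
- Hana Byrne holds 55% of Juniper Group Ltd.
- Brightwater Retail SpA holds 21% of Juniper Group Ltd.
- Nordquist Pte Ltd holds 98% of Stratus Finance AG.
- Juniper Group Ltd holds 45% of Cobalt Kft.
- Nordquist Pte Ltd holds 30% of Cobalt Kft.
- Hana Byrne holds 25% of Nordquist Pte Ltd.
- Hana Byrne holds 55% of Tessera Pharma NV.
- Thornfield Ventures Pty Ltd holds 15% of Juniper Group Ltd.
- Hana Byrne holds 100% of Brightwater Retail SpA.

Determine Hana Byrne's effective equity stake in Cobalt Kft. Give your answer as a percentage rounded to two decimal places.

Hana reaches Cobalt along 6 paths.
Via Thornfield → Nordquist: 100% × 75% × 30% = 22.5%.
Via Nordquist: 25% × 30% = 7.5%.
Direct stake: 25% = 25%.
Via Brightwater → Juniper: 100% × 21% × 45% = 9.45%.
Via Thornfield → Juniper: 100% × 15% × 45% = 6.75%.
Via Juniper: 55% × 45% = 24.75%.
Total: 22.5% + 7.5% + 25% + 9.45% + 6.75% + 24.75% = 95.95%.

95.95%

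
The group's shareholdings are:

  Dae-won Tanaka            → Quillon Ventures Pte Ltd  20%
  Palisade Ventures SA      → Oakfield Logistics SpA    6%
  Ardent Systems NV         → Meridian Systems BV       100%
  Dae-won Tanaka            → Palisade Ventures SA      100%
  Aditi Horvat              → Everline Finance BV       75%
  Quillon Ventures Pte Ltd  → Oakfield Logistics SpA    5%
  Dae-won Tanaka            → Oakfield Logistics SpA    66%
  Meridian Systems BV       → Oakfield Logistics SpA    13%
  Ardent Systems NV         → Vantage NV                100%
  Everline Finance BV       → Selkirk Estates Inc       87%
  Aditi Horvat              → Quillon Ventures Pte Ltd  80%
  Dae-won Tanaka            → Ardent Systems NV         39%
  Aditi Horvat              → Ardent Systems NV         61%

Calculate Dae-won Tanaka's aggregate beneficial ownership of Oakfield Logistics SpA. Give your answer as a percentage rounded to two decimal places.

Dae-won reaches Oakfield along 4 paths.
Via Quillon: 20% × 5% = 1%.
Direct stake: 66% = 66%.
Via Ardent → Meridian: 39% × 100% × 13% = 5.07%.
Via Palisade: 100% × 6% = 6%.
Total: 1% + 66% + 5.07% + 6% = 78.07%.

78.07%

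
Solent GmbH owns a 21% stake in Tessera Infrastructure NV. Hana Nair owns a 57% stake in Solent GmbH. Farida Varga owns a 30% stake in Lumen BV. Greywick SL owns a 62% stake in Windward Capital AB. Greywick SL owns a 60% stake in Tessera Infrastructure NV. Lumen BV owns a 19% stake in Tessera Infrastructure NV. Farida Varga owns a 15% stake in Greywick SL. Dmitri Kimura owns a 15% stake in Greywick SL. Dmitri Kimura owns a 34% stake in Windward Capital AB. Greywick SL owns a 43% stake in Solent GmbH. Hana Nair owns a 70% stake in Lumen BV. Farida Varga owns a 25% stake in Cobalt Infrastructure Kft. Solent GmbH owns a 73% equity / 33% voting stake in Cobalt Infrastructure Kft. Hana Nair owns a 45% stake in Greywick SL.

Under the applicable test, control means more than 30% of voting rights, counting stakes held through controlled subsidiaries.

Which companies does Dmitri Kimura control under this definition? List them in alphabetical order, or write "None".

Windward Capital AB

Dmitri holds 34% of Windward, so Dmitri controls Windward.
No other company's threshold is met.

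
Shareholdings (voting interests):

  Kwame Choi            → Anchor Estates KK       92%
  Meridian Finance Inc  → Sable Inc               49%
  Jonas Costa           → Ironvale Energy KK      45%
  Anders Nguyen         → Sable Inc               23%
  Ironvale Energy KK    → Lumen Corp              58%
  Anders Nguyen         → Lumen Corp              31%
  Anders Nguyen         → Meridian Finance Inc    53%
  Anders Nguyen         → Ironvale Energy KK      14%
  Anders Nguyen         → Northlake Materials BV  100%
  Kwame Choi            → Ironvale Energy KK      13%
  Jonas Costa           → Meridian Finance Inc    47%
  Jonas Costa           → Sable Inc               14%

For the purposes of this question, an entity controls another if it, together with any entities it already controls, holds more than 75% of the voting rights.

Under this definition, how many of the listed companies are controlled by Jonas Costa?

0

Jonas's largest direct stake is 47% in Meridian, which does not meet the threshold.
Jonas controls 0 companies.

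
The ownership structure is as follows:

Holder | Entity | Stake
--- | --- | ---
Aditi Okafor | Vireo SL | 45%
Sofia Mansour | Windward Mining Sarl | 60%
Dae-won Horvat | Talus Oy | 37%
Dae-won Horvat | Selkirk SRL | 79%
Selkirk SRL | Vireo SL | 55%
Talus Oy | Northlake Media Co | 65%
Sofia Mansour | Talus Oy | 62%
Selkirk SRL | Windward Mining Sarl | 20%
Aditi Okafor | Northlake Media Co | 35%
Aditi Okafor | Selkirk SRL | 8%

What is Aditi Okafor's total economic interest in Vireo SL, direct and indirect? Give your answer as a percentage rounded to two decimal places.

Aditi reaches Vireo along 2 paths.
Direct stake: 45% = 45%.
Via Selkirk: 8% × 55% = 4.4%.
Total: 45% + 4.4% = 49.4%.
Rounded: 49.40%.

49.40%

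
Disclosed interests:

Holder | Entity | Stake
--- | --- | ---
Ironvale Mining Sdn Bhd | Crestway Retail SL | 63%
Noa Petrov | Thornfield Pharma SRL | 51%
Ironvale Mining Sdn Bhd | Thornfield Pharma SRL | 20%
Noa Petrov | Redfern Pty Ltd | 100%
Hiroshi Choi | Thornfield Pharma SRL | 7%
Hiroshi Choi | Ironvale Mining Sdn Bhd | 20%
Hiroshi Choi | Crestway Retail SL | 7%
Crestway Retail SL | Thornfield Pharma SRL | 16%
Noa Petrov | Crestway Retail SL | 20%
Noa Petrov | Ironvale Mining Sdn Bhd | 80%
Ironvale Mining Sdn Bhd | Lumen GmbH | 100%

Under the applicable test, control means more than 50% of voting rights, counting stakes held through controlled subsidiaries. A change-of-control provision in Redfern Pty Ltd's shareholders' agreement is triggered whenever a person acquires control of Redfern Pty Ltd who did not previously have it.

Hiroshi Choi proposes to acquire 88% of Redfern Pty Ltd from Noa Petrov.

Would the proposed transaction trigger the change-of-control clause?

Yes

The purchase adds only to Hiroshi's holdings (Noa's stake shrinks), so Hiroshi is the only person who could newly come to control Redfern.
Hiroshi's largest direct stake is 20% in Ironvale, which does not meet the threshold, so Hiroshi controls no company.
Neither Hiroshi nor any entity Hiroshi controls holds any voting interest in Redfern.
So before the transaction, Hiroshi does not control Redfern.
After the purchase, Hiroshi holds 88% of Redfern directly, and Noa's stake falls to 12%.
Hiroshi holds 88% of Redfern, so Hiroshi controls Redfern.
Hiroshi did not control Redfern before and does after, so the clause is triggered.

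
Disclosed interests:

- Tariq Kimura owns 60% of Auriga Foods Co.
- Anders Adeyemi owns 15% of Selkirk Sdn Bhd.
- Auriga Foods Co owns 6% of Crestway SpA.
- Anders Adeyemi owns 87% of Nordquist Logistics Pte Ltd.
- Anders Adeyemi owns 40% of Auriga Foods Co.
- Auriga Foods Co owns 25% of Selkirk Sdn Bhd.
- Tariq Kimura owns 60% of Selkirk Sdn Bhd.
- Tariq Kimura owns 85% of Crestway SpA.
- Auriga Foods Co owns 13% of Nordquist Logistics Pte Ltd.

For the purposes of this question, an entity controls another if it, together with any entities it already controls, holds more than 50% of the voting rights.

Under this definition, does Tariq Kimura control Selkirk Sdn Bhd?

Yes

Tariq holds 60% of Auriga, so Tariq controls Auriga.
Tariq and Auriga together hold 60% + 25% = 85% of Selkirk, so Tariq controls Selkirk.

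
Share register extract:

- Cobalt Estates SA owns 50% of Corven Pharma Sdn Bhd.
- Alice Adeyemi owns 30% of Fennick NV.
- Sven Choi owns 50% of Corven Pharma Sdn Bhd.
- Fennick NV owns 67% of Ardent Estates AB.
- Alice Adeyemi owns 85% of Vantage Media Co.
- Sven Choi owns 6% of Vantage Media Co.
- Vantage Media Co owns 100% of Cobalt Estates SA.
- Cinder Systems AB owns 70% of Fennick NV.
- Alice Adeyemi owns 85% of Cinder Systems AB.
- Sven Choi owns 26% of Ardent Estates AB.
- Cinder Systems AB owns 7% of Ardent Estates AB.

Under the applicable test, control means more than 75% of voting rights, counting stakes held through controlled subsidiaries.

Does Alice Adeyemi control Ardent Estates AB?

No

Alice holds 85% of Vantage, so Alice controls Vantage.
Alice holds 85% of Cinder, so Alice controls Cinder.
Cinder and Alice together hold 70% + 30% = 100% of Fennick, so Alice controls Fennick.
Vantage holds 100% of Cobalt, so Alice controls Cobalt.
In Ardent, Alice's side holds only 67% + 7% = 74%, not > 75%.
So Alice does not control Ardent.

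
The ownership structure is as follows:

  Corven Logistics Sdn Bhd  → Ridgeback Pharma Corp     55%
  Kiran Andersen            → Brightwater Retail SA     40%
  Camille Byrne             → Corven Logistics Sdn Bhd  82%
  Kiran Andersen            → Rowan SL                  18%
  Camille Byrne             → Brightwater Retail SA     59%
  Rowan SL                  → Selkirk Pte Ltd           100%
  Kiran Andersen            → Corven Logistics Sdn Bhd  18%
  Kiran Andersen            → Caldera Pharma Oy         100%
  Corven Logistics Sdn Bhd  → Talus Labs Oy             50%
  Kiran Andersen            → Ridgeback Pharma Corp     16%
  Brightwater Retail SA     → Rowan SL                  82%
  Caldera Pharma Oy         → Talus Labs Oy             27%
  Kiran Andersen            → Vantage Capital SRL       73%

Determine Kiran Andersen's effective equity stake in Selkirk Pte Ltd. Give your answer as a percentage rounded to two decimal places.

50.80%

Kiran reaches Selkirk along 2 paths.
Via Rowan: 18% × 100% = 18%.
Via Brightwater → Rowan: 40% × 82% × 100% = 32.8%.
Total: 18% + 32.8% = 50.8%.
Rounded: 50.80%.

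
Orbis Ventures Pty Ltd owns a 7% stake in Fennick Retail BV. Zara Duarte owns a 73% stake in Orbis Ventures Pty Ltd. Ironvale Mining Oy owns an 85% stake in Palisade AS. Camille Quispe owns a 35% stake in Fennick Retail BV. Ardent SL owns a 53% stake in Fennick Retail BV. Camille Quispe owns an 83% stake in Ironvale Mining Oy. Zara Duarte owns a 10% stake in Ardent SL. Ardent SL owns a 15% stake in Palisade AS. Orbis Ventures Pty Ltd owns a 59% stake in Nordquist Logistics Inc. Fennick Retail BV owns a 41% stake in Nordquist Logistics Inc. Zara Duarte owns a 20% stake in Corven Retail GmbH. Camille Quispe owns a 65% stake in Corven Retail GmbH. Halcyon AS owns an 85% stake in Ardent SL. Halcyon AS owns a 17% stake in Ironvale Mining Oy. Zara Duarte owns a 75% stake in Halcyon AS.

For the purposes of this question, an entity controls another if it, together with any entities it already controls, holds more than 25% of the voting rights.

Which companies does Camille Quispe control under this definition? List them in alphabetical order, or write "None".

Camille holds 65% of Corven, so Camille controls Corven.
Camille holds 83% of Ironvale, so Camille controls Ironvale.
Camille holds 35% of Fennick, so Camille controls Fennick.
Ironvale holds 85% of Palisade, so Camille controls Palisade.
Fennick holds 41% of Nordquist, so Camille controls Nordquist.
No other company's threshold is met.

Corven Retail GmbH, Fennick Retail BV, Ironvale Mining Oy, Nordquist Logistics Inc, Palisade AS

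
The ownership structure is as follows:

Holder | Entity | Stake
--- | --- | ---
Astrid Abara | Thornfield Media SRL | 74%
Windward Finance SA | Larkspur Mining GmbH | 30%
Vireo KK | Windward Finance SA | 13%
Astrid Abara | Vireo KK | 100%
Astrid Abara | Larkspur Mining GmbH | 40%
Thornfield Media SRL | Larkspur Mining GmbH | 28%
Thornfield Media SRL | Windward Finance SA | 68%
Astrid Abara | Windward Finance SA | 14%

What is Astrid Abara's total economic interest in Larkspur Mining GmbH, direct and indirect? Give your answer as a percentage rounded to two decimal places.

Astrid reaches Larkspur along 5 paths.
Direct stake: 40% = 40%.
Via Thornfield: 74% × 28% = 20.72%.
Via Thornfield → Windward: 74% × 68% × 30% = 15.096%.
Via Vireo → Windward: 100% × 13% × 30% = 3.9%.
Via Windward: 14% × 30% = 4.2%.
Total: 40% + 20.72% + 15.096% + 3.9% + 4.2% = 83.916%.
Rounded: 83.92%.

83.92%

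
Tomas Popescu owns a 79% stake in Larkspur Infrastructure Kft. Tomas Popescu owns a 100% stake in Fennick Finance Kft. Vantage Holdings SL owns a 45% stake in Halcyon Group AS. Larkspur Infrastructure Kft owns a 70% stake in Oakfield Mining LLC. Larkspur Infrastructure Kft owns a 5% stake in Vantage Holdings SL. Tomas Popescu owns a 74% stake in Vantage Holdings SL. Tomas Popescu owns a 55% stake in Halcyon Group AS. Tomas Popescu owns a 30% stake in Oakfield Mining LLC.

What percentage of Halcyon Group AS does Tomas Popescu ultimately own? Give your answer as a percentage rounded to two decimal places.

90.08%

Tomas reaches Halcyon along 3 paths.
Direct stake: 55% = 55%.
Via Larkspur → Vantage: 79% × 5% × 45% = 1.7775%.
Via Vantage: 74% × 45% = 33.3%.
Total: 55% + 1.7775% + 33.3% = 90.0775%.
Rounded: 90.08%.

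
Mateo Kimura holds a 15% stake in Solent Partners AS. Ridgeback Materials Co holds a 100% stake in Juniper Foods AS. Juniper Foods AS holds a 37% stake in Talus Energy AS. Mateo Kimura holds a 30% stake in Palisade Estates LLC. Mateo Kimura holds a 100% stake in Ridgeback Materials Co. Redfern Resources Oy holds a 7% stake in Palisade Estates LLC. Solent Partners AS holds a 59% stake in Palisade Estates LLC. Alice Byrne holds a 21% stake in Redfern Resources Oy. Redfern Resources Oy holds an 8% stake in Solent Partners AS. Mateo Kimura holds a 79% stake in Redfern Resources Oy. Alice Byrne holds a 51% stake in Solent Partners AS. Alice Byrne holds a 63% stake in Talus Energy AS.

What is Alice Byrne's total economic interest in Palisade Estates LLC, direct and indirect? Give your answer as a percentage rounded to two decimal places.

Alice reaches Palisade along 3 paths.
Via Redfern → Solent: 21% × 8% × 59% = 0.9912%.
Via Solent: 51% × 59% = 30.09%.
Via Redfern: 21% × 7% = 1.47%.
Total: 0.9912% + 30.09% + 1.47% = 32.5512%.
Rounded: 32.55%.

32.55%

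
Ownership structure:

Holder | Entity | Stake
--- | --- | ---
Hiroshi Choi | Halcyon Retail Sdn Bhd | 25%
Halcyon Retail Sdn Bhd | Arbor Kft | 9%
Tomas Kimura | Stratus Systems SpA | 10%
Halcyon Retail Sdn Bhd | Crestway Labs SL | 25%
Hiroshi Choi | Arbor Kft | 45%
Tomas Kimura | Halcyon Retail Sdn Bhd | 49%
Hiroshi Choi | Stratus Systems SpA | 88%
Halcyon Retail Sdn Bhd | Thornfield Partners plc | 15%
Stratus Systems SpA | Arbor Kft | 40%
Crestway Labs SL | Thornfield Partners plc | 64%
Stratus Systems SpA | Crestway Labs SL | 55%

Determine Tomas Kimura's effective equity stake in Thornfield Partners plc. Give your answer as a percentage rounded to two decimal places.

Tomas reaches Thornfield along 3 paths.
Via Stratus → Crestway: 10% × 55% × 64% = 3.52%.
Via Halcyon → Crestway: 49% × 25% × 64% = 7.84%.
Via Halcyon: 49% × 15% = 7.35%.
Total: 3.52% + 7.84% + 7.35% = 18.71%.

18.71%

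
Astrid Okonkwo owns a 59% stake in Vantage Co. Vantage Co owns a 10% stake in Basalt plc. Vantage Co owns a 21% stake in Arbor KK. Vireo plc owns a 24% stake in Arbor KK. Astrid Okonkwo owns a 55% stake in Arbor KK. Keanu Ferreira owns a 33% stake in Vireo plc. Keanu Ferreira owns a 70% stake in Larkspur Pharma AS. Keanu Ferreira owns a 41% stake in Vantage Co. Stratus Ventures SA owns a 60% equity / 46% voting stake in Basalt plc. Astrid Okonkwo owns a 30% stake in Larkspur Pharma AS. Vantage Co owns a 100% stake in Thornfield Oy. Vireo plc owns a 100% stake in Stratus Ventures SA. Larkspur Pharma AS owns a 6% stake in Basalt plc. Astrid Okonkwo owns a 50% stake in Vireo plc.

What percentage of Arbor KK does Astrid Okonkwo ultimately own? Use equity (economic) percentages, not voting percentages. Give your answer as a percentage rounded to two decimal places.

79.39%

Astrid reaches Arbor along 3 paths.
Via Vantage: 59% × 21% = 12.39%.
Direct stake: 55% = 55%.
Via Vireo: 50% × 24% = 12%.
Total: 12.39% + 55% + 12% = 79.39%.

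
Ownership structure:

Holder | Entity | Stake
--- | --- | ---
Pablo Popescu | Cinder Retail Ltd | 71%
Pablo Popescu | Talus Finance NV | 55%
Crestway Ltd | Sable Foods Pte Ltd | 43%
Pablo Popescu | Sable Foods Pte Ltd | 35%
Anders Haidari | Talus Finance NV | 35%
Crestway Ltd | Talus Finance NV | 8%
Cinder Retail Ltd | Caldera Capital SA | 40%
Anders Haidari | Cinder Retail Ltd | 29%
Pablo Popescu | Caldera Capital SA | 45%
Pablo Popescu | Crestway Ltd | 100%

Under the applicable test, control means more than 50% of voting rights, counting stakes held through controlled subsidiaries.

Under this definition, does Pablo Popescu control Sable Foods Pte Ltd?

Pablo holds 100% of Crestway, so Pablo controls Crestway.
Pablo and Crestway together hold 35% + 43% = 78% of Sable, so Pablo controls Sable.

Yes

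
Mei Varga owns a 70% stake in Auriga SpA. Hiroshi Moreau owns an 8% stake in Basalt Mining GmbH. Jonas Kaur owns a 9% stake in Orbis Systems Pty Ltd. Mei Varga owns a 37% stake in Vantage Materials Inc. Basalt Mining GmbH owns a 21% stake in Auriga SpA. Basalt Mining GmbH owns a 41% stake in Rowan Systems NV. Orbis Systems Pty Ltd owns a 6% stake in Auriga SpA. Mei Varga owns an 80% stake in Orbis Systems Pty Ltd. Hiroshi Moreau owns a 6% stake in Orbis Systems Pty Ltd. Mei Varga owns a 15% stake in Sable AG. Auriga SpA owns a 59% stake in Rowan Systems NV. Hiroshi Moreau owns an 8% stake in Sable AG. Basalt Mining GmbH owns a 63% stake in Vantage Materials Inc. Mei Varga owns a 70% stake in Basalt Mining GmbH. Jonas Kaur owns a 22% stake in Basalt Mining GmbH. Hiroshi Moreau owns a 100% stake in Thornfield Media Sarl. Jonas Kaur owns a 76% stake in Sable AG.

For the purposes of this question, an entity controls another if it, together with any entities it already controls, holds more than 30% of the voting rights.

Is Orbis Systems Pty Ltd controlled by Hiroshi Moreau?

No

Hiroshi holds 100% of Thornfield, so Hiroshi controls Thornfield.
In Orbis, Hiroshi's side holds only 6%, not > 30%.
So Hiroshi does not control Orbis.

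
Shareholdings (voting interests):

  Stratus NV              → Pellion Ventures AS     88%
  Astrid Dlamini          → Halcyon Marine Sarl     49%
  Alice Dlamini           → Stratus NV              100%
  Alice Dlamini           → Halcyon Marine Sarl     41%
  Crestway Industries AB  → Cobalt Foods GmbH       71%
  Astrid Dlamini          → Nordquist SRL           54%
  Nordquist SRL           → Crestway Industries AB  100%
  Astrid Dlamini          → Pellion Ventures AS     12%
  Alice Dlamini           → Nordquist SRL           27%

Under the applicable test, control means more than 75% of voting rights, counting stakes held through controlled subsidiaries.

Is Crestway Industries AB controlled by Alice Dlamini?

Alice holds 100% of Stratus, so Alice controls Stratus.
Stratus holds 88% of Pellion, so Alice controls Pellion.
Neither Alice nor any entity Alice controls holds any voting interest in Crestway.
So Alice does not control Crestway.

No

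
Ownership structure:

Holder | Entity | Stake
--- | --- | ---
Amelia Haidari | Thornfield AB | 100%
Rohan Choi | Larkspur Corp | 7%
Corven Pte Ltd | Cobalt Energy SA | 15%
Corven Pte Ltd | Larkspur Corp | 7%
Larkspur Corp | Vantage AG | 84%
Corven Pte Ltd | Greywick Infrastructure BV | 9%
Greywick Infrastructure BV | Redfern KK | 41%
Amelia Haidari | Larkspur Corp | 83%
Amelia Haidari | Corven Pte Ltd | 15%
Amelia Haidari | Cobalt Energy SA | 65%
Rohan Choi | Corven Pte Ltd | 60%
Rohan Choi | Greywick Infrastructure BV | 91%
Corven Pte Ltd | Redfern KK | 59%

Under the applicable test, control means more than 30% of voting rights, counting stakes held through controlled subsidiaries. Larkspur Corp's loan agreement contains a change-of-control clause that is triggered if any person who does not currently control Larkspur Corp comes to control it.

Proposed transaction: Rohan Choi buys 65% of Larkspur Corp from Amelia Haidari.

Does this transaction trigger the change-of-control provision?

Yes

The purchase adds only to Rohan's holdings (Amelia's stake shrinks), so Rohan is the only person who could newly come to control Larkspur.
Rohan holds 60% of Corven, so Rohan controls Corven.
Rohan and Corven together hold 91% + 9% = 100% of Greywick, so Rohan controls Greywick.
Corven and Greywick together hold 59% + 41% = 100% of Redfern, so Rohan controls Redfern.
In Larkspur, Rohan's side holds only 7% + 7% = 14%, not > 30%.
So before the transaction, Rohan does not control Larkspur.
After the purchase, Rohan's direct stake in Larkspur rises to 7% + 65% = 72%, and Amelia's stake falls to 18%.
Corven and Rohan together hold 7% + 72% = 79% of Larkspur, so Rohan controls Larkspur.
Rohan did not control Larkspur before and does after, so the clause is triggered.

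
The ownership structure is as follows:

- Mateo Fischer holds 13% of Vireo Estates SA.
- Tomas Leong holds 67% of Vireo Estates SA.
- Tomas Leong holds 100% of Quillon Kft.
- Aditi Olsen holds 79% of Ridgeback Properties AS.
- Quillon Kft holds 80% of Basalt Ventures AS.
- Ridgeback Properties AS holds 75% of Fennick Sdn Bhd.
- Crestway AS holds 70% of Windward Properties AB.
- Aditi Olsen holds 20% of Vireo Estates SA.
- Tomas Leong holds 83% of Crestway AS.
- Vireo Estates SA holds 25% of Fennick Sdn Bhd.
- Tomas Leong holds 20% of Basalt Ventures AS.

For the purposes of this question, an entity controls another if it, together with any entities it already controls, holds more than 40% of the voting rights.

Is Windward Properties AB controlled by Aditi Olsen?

Aditi holds 79% of Ridgeback, so Aditi controls Ridgeback.
Ridgeback holds 75% of Fennick, so Aditi controls Fennick.
Neither Aditi nor any entity Aditi controls holds any voting interest in Windward.
So Aditi does not control Windward.

No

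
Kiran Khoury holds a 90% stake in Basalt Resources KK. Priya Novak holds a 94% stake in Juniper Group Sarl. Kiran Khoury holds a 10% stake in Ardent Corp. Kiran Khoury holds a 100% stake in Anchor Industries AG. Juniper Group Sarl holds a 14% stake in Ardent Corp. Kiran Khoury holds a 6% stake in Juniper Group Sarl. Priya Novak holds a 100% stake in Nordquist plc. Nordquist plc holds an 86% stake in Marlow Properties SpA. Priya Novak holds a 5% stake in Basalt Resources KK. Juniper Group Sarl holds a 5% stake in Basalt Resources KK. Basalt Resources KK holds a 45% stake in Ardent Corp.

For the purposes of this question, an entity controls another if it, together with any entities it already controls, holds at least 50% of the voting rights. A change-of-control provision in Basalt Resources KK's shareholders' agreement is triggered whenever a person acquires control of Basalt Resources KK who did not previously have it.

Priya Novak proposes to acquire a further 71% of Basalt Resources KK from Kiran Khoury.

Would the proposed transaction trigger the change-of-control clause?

The purchase adds only to Priya's holdings (Kiran's stake shrinks), so Priya is the only person who could newly come to control Basalt.
Priya holds 94% of Juniper, so Priya controls Juniper.
Priya holds 100% of Nordquist, so Priya controls Nordquist.
Nordquist holds 86% of Marlow, so Priya controls Marlow.
In Basalt, Priya's side holds only 5% + 5% = 10%, not ≥ 50%.
So before the transaction, Priya does not control Basalt.
After the purchase, Priya's direct stake in Basalt rises to 5% + 71% = 76%, and Kiran's stake falls to 19%.
Priya and Juniper together hold 76% + 5% = 81% of Basalt, so Priya controls Basalt.
Priya did not control Basalt before and does after, so the clause is triggered.

Yes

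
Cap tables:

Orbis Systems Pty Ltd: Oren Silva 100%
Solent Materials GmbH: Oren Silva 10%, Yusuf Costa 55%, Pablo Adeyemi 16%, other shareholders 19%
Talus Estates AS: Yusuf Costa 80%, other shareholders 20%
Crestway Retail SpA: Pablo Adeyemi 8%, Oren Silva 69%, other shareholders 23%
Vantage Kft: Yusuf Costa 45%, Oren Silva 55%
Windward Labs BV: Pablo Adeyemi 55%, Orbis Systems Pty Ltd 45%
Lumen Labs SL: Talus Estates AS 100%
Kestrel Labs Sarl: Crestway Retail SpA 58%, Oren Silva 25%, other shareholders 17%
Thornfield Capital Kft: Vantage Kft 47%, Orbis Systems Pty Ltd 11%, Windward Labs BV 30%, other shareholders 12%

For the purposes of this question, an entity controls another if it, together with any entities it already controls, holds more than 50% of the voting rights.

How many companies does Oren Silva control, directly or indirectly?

Oren holds 100% of Orbis, so Oren controls Orbis.
Oren holds 69% of Crestway, so Oren controls Crestway.
Oren holds 55% of Vantage, so Oren controls Vantage.
Crestway and Oren together hold 58% + 25% = 83% of Kestrel, so Oren controls Kestrel.
Vantage and Orbis together hold 47% + 11% = 58% of Thornfield, so Oren controls Thornfield.
No other company's threshold is met.
Oren controls 5 companies.

5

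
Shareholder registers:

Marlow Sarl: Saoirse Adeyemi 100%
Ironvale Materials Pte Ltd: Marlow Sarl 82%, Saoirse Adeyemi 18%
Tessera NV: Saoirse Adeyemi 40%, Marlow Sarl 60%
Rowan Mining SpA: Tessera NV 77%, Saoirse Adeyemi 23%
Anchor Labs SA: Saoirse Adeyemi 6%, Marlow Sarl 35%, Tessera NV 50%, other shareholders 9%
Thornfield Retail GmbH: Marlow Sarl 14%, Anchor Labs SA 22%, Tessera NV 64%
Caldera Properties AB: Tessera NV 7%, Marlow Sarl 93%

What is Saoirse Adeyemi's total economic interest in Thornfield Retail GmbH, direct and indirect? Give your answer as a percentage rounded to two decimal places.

Saoirse reaches Thornfield along 7 paths.
Via Marlow: 100% × 14% = 14%.
Via Anchor: 6% × 22% = 1.32%.
Via Marlow → Anchor: 100% × 35% × 22% = 7.7%.
Via Tessera → Anchor: 40% × 50% × 22% = 4.4%.
Via Marlow → Tessera → Anchor: 100% × 60% × 50% × 22% = 6.6%.
Via Tessera: 40% × 64% = 25.6%.
Via Marlow → Tessera: 100% × 60% × 64% = 38.4%.
Total: 14% + 1.32% + 7.7% + 4.4% + 6.6% + 25.6% + 38.4% = 98.02%.

98.02%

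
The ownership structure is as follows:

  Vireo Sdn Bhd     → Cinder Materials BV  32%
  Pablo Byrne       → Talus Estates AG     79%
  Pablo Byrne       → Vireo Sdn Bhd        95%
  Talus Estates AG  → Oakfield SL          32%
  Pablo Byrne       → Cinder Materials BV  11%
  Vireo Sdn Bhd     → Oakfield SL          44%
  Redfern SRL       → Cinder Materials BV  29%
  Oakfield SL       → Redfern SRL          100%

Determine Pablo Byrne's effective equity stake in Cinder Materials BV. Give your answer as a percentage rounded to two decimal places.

Pablo reaches Cinder along 4 paths.
Direct stake: 11% = 11%.
Via Vireo: 95% × 32% = 30.4%.
Via Vireo → Oakfield → Redfern: 95% × 44% × 100% × 29% = 12.122%.
Via Talus → Oakfield → Redfern: 79% × 32% × 100% × 29% = 7.3312%.
Total: 11% + 30.4% + 12.122% + 7.3312% = 60.8532%.
Rounded: 60.85%.

60.85%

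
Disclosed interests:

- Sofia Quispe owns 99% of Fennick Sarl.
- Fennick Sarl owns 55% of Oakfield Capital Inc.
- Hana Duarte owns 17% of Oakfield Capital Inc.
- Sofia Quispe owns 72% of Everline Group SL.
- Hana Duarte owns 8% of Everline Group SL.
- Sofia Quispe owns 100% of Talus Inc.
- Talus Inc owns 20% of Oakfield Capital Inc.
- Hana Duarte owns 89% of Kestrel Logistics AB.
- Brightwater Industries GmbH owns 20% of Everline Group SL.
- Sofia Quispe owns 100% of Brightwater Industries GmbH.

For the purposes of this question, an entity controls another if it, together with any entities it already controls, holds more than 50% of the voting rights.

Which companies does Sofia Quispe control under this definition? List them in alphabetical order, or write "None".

Sofia holds 99% of Fennick, so Sofia controls Fennick.
Sofia holds 100% of Brightwater, so Sofia controls Brightwater.
Sofia holds 100% of Talus, so Sofia controls Talus.
Talus and Fennick together hold 20% + 55% = 75% of Oakfield, so Sofia controls Oakfield.
Brightwater and Sofia together hold 20% + 72% = 92% of Everline, so Sofia controls Everline.
No other company's threshold is met.

Brightwater Industries GmbH, Everline Group SL, Fennick Sarl, Oakfield Capital Inc, Talus Inc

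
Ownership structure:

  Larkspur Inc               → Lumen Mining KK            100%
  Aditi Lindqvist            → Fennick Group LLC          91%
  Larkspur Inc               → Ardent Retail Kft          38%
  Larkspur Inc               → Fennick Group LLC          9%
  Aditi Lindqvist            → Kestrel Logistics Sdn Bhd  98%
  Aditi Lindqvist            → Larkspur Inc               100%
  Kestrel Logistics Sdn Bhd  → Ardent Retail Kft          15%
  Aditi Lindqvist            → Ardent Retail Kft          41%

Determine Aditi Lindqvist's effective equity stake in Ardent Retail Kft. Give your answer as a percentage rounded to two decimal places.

Aditi reaches Ardent along 3 paths.
Direct stake: 41% = 41%.
Via Larkspur: 100% × 38% = 38%.
Via Kestrel: 98% × 15% = 14.7%.
Total: 41% + 38% + 14.7% = 93.7%.
Rounded: 93.70%.

93.70%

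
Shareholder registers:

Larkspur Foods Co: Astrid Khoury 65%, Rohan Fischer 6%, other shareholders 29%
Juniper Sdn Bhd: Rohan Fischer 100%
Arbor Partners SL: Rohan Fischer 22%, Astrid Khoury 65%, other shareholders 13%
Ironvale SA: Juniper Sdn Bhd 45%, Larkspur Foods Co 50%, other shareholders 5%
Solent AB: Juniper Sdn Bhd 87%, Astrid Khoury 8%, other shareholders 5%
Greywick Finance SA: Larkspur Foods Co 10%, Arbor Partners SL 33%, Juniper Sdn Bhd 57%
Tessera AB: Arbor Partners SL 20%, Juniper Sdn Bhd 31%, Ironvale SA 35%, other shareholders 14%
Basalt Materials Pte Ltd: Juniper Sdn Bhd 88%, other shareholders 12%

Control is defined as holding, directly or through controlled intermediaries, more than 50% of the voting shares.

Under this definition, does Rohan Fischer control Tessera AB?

Rohan holds 100% of Juniper, so Rohan controls Juniper.
Juniper holds 87% of Solent, so Rohan controls Solent.
Juniper holds 57% of Greywick, so Rohan controls Greywick.
Juniper holds 88% of Basalt, so Rohan controls Basalt.
In Tessera, Rohan's side holds only 31%, not > 50%.
So Rohan does not control Tessera.

No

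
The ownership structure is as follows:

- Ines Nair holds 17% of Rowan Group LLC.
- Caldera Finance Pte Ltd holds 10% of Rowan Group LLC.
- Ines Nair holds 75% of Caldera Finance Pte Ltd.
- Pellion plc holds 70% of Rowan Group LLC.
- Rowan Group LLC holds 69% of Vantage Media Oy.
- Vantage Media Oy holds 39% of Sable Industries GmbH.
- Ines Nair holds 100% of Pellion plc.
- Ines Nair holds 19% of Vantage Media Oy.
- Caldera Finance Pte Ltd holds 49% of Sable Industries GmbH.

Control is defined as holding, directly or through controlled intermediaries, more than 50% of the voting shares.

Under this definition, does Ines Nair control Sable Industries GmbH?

Ines holds 75% of Caldera, so Ines controls Caldera.
Ines holds 100% of Pellion, so Ines controls Pellion.
Pellion and Caldera and Ines together hold 70% + 10% + 17% = 97% of Rowan, so Ines controls Rowan.
Ines and Rowan together hold 19% + 69% = 88% of Vantage, so Ines controls Vantage.
Vantage and Caldera together hold 39% + 49% = 88% of Sable, so Ines controls Sable.

Yes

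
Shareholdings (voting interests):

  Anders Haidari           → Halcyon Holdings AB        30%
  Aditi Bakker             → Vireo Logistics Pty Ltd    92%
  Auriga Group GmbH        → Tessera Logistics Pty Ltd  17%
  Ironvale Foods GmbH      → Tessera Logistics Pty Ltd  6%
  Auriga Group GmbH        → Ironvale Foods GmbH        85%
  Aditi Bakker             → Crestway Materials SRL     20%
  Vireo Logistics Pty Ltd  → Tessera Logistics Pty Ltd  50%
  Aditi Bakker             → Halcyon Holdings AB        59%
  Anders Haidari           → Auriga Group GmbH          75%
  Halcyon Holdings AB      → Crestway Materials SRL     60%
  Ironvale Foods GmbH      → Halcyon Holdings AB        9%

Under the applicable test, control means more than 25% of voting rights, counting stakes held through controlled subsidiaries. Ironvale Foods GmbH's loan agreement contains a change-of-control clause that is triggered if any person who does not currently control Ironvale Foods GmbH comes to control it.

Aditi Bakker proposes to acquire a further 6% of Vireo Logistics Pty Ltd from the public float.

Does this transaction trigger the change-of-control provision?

No

The purchase changes only Aditi's holdings, so Aditi is the only person who could newly come to control Ironvale.
Aditi holds 92% of Vireo, so Aditi controls Vireo.
Vireo holds 50% of Tessera, so Aditi controls Tessera.
Aditi holds 59% of Halcyon, so Aditi controls Halcyon.
Halcyon and Aditi together hold 60% + 20% = 80% of Crestway, so Aditi controls Crestway.
Neither Aditi nor any entity Aditi controls holds any voting interest in Ironvale.
So before the transaction, Aditi does not control Ironvale.
After the purchase, Aditi's direct stake in Vireo rises to 92% + 6% = 98%.
Aditi holds 98% of Vireo, so Aditi controls Vireo.
After the transaction, neither Aditi nor any entity Aditi controls holds a voting interest in Ironvale, so Aditi still does not control it.
No new person acquires control, so the clause is not triggered.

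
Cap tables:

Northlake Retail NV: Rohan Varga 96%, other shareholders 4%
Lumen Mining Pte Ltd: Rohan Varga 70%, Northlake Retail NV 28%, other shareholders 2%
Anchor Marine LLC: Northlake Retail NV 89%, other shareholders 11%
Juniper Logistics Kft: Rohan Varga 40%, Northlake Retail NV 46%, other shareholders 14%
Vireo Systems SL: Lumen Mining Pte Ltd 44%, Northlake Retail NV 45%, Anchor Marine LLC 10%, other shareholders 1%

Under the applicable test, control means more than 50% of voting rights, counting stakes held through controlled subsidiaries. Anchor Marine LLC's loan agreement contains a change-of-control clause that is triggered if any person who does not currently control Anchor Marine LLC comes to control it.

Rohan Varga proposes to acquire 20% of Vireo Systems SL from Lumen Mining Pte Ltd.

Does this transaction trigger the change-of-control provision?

No

The purchase adds only to Rohan's holdings (Lumen's stake shrinks), so Rohan is the only person who could newly come to control Anchor.
Rohan holds 96% of Northlake, so Rohan controls Northlake.
Northlake holds 89% of Anchor, so Rohan controls Anchor.
So Rohan already controls Anchor before the transaction.
After the purchase, Rohan holds 20% of Vireo directly, and Lumen's stake falls to 24%.
Rohan controlled Anchor already, so this is not a new person acquiring control; every other person's position is unchanged or reduced.
No new person acquires control, so the clause is not triggered.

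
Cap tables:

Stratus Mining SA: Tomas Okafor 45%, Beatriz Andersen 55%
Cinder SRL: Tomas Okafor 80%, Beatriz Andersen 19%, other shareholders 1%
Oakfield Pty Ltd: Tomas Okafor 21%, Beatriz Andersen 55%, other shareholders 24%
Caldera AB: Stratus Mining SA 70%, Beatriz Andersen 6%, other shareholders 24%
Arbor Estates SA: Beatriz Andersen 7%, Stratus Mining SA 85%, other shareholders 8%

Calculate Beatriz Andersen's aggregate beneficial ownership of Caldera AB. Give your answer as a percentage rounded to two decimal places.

Beatriz reaches Caldera along 2 paths.
Via Stratus: 55% × 70% = 38.5%.
Direct stake: 6% = 6%.
Total: 38.5% + 6% = 44.5%.
Rounded: 44.50%.

44.50%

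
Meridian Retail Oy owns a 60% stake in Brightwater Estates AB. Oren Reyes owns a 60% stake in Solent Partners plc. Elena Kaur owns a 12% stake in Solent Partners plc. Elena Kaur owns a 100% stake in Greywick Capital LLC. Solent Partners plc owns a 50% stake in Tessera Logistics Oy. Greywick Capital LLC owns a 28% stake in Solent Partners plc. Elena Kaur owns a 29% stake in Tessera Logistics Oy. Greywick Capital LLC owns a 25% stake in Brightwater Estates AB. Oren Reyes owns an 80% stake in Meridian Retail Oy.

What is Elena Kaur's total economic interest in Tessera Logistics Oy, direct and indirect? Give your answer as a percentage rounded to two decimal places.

Elena reaches Tessera along 3 paths.
Via Greywick → Solent: 100% × 28% × 50% = 14%.
Via Solent: 12% × 50% = 6%.
Direct stake: 29% = 29%.
Total: 14% + 6% + 29% = 49%.
Rounded: 49.00%.

49.00%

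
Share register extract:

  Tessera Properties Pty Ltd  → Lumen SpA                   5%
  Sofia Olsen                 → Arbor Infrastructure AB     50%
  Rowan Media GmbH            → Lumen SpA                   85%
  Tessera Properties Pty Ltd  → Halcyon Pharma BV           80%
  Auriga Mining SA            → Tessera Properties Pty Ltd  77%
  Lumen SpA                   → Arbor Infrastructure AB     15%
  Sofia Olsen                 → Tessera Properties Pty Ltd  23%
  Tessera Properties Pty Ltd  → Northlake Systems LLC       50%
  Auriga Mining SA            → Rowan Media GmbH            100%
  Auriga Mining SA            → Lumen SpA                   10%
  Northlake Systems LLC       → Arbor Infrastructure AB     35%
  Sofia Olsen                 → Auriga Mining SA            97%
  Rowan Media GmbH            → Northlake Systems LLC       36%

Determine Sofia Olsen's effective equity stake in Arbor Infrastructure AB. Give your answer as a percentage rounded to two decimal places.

93.87%

Sofia reaches Arbor along 8 paths.
Via Auriga → Rowan → Northlake: 97% × 100% × 36% × 35% = 12.222%.
Via Auriga → Tessera → Northlake: 97% × 77% × 50% × 35% = 13.07075%.
Via Tessera → Northlake: 23% × 50% × 35% = 4.025%.
Direct stake: 50% = 50%.
Via Auriga → Lumen: 97% × 10% × 15% = 1.455%.
Via Auriga → Rowan → Lumen: 97% × 100% × 85% × 15% = 12.3675%.
Via Auriga → Tessera → Lumen: 97% × 77% × 5% × 15% = 0.560175%.
Via Tessera → Lumen: 23% × 5% × 15% = 0.1725%.
Total: 12.222% + 13.07075% + 4.025% + 50% + 1.455% + 12.3675% + 0.560175% + 0.1725% = 93.872925%.
Rounded: 93.87%.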